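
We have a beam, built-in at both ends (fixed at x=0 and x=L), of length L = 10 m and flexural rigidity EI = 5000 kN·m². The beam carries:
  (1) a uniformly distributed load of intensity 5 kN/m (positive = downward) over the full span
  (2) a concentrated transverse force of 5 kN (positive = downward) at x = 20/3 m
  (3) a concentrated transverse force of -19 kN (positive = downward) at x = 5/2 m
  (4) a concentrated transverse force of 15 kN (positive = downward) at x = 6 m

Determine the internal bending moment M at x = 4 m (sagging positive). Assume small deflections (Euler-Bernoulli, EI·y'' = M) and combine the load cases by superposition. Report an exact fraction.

M(4) = 380777/21600 kN·m

Load 1 — uniform load w=5 kN/m over full span:
  M_1 = wLx/2 - wL²/12 - wx²/2 = 5·10·4/2 - 5·10²/12 - 5·4²/2 = 55/3 kN·m
Load 2 — point force P=5 kN at a=20/3 m (b=L-a=10/3):
  M_2 = Pb²(3a+b)x/L³ - Pab²/L²  [x≤a] = 5·(10/3)²·(3·(20/3)+(10/3))·4/10³ - 5·(20/3)·(10/3)²/10² = 40/27 kN·m
Load 3 — point force P=-19 kN at a=5/2 m (b=L-a=15/2):
  M_3 = Pa²(a+3b)(L-x)/L³ - Pa²b/L²  [x>a] = (-19)·(5/2)²·((5/2)+3·(15/2))·(10-4)/10³ - (-19)·(5/2)²·(15/2)/10² = -285/32 kN·m
Load 4 — point force P=15 kN at a=6 m (b=L-a=4):
  M_4 = Pb²(3a+b)x/L³ - Pab²/L²  [x≤a] = 15·4²·(3·6+4)·4/10³ - 15·6·4²/10² = 168/25 kN·m
Superposition: M = Σ M_i = 380777/21600 kN·m ≈ 17.628565 kN·m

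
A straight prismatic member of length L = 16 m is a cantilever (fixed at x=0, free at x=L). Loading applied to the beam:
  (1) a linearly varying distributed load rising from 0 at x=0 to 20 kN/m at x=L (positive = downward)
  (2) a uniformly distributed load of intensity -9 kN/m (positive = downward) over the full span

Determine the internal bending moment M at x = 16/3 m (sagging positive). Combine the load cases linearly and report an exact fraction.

Load 1 — triangular load w₀=20 kN/m (0→w₀ over full span):
  M_1 = w₀Lx/2 - w₀L²/3 - w₀x³/(6L) = 20·16·(16/3)/2 - 20·16²/3 - 20·(16/3)³/(6·16) = -71680/81 kN·m
Load 2 — uniform load w=-9 kN/m over full span:
  M_2 = -w(L-x)²/2 = -(-9)·(16-(16/3))²/2 = 512 kN·m
Superposition: M = Σ M_i = -30208/81 kN·m ≈ -372.938272 kN·m

M(16/3) = -30208/81 kN·m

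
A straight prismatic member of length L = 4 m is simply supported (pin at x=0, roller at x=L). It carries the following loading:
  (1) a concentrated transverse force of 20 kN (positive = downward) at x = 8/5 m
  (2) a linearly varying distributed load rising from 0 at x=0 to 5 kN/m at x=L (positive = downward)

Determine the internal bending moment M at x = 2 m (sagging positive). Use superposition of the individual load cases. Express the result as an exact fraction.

M(2) = 21 kN·m

Load 1 — point force P=20 kN at a=8/5 m (b=L-a=12/5):
  M_1 = Pa(L-x)/L  [x>a] = 20·(8/5)·(4-2)/4 = 16 kN·m
Load 2 — triangular load w₀=5 kN/m (0→w₀ over full span):
  M_2 = w₀Lx/6 - w₀x³/(6L) = 5·4·2/6 - 5·2³/(6·4) = 5 kN·m
Superposition: M = Σ M_i = 21 kN·m ≈ 21.000000 kN·m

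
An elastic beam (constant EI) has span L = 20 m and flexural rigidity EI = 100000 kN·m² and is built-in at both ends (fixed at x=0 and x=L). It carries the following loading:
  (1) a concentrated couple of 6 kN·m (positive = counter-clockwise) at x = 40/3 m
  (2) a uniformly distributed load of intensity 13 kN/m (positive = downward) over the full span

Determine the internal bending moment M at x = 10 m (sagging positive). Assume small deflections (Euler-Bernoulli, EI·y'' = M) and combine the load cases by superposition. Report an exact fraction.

Load 1 — applied couple M₀=6 kN·m at a=40/3 m (b=L-a=20/3):
  M_1 = R_Ax - M_A  [x≤a] with R_A=2/5, M_A=2 = (2/5)·10 - 2 = 2 kN·m
Load 2 — uniform load w=13 kN/m over full span:
  M_2 = wLx/2 - wL²/12 - wx²/2 = 13·20·10/2 - 13·20²/12 - 13·10²/2 = 650/3 kN·m
Superposition: M = Σ M_i = 656/3 kN·m ≈ 218.666667 kN·m

M(10) = 656/3 kN·m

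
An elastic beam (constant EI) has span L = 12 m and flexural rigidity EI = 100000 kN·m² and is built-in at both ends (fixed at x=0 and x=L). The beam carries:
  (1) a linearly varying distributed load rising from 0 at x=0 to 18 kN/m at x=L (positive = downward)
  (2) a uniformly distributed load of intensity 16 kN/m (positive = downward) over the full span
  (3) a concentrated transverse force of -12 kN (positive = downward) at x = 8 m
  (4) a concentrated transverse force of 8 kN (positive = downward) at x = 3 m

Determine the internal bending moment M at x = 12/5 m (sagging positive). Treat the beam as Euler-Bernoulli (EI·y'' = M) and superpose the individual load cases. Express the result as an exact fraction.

M(12/5) = -3469/250 kN·m

Load 1 — triangular load w₀=18 kN/m (0→w₀ over full span):
  M_1 = 3w₀Lx/20 - w₀L²/30 - w₀x³/(6L) = 3·18·12·(12/5)/20 - 18·12²/30 - 18·(12/5)³/(6·12) = -1512/125 kN·m
Load 2 — uniform load w=16 kN/m over full span:
  M_2 = wLx/2 - wL²/12 - wx²/2 = 16·12·(12/5)/2 - 16·12²/12 - 16·(12/5)²/2 = -192/25 kN·m
Load 3 — point force P=-12 kN at a=8 m (b=L-a=4):
  M_3 = Pb²(3a+b)x/L³ - Pab²/L²  [x≤a] = (-12)·4²·(3·8+4)·(12/5)/12³ - (-12)·8·4²/12² = 16/5 kN·m
Load 4 — point force P=8 kN at a=3 m (b=L-a=9):
  M_4 = Pb²(3a+b)x/L³ - Pab²/L²  [x≤a] = 8·9²·(3·3+9)·(12/5)/12³ - 8·3·9²/12² = 27/10 kN·m
Superposition: M = Σ M_i = -3469/250 kN·m ≈ -13.876000 kN·m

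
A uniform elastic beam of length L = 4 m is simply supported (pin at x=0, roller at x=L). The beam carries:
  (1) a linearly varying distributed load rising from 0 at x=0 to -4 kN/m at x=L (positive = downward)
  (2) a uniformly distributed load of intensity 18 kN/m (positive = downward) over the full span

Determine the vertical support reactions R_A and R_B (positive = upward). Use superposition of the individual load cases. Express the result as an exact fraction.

R_A = 100/3 kN, R_B = 92/3 kN

Load 1 — triangular load w₀=-4 kN/m (0→w₀ over full span):
  R_A = w₀L/6 = (-4)·4/6 = -8/3 kN
  R_B = w₀L/3 = (-4)·4/3 = -16/3 kN
Load 2 — uniform load w=18 kN/m over full span:
  R_A = wL/2 = 18·4/2 = 36 kN
  R_B = wL/2 = 18·4/2 = 36 kN
Superposition: R_A = 100/3 kN, R_B = 92/3 kN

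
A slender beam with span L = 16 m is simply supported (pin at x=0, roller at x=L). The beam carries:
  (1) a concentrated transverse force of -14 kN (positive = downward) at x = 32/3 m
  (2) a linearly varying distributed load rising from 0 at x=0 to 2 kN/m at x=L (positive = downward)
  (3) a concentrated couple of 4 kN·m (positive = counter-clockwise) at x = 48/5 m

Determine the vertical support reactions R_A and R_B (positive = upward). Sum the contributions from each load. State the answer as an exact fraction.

R_A = 11/12 kN, R_B = 13/12 kN

Load 1 — point force P=-14 kN at a=32/3 m (b=L-a=16/3):
  R_A = Pb/L = (-14)·(16/3)/16 = -14/3 kN
  R_B = Pa/L = (-14)·(32/3)/16 = -28/3 kN
Load 2 — triangular load w₀=2 kN/m (0→w₀ over full span):
  R_A = w₀L/6 = 2·16/6 = 16/3 kN
  R_B = w₀L/3 = 2·16/3 = 32/3 kN
Load 3 — applied couple M₀=4 kN·m at a=48/5 m (b=L-a=32/5):
  R_A = M₀/L = 4/16 = 1/4 kN
  R_B = -M₀/L = -4/16 = -1/4 kN
Superposition: R_A = 11/12 kN, R_B = 13/12 kN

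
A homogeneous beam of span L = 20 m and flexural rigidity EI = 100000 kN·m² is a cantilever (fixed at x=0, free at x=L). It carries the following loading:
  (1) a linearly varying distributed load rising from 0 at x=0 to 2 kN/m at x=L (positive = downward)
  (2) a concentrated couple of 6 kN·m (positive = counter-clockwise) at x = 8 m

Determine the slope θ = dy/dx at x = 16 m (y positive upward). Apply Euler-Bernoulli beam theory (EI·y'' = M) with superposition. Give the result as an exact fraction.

Load 1 — triangular load w₀=2 kN/m (0→w₀ over full span):
  θ_1 = (w₀Lx²/4-w₀L²x/3-w₀x⁴/(24L))/EI = (2·20·16²/4-2·20²·16/3-2·16⁴/(24·20))/100000 = -928/46875 rad
Load 2 — applied couple M₀=6 kN·m at a=8 m (b=L-a=12):
  θ_2 = M₀a/EI  [x>a] = 6·8/100000 = 3/6250 rad
Superposition: θ = Σ θ_i = -1811/93750 rad ≈ -0.019317 rad

θ(16) = -1811/93750 rad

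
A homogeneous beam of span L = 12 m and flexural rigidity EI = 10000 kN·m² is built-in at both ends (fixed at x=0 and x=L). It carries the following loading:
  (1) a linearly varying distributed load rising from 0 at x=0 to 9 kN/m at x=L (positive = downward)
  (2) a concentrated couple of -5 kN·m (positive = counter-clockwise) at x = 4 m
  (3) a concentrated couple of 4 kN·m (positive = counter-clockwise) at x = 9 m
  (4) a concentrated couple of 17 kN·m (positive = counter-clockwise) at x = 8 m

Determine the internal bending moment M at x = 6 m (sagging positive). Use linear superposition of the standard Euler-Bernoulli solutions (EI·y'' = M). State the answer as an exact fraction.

M(6) = 106/3 kN·m

Load 1 — triangular load w₀=9 kN/m (0→w₀ over full span):
  M_1 = 3w₀Lx/20 - w₀L²/30 - w₀x³/(6L) = 3·9·12·6/20 - 9·12²/30 - 9·6³/(6·12) = 27 kN·m
Load 2 — applied couple M₀=-5 kN·m at a=4 m (b=L-a=8):
  M_2 = R_Ax - M_A - M₀  [x>a] with R_A=-5/9, M_A=0 = (-5/9)·6 - 0 - (-5) = 5/3 kN·m
Load 3 — applied couple M₀=4 kN·m at a=9 m (b=L-a=3):
  M_3 = R_Ax - M_A  [x≤a] with R_A=3/8, M_A=5/4 = (3/8)·6 - (5/4) = 1 kN·m
Load 4 — applied couple M₀=17 kN·m at a=8 m (b=L-a=4):
  M_4 = R_Ax - M_A  [x≤a] with R_A=17/9, M_A=17/3 = (17/9)·6 - (17/3) = 17/3 kN·m
Superposition: M = Σ M_i = 106/3 kN·m ≈ 35.333333 kN·m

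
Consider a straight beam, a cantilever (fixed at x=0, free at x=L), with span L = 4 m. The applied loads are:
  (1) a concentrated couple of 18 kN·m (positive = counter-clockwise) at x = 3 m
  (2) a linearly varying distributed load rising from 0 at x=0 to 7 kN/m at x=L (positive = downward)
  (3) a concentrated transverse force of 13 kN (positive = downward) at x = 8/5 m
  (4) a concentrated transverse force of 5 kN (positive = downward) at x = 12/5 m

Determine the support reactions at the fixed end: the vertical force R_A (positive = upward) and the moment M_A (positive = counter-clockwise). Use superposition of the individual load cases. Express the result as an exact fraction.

R_A = 32 kN, M_A = 782/15 kN·m

Load 1 — applied couple M₀=18 kN·m at a=3 m (b=L-a=1):
  R_A = 0 kN
  M_A = -M₀ = -18 kN·m
Load 2 — triangular load w₀=7 kN/m (0→w₀ over full span):
  R_A = w₀L/2 = 7·4/2 = 14 kN
  M_A = w₀L²/3 = 7·4²/3 = 112/3 kN·m
Load 3 — point force P=13 kN at a=8/5 m (b=L-a=12/5):
  R_A = P = 13 kN
  M_A = Pa = 13·(8/5) = 104/5 kN·m
Load 4 — point force P=5 kN at a=12/5 m (b=L-a=8/5):
  R_A = P = 5 kN
  M_A = Pa = 5·(12/5) = 12 kN·m
Superposition: R_A = 32 kN, M_A = 782/15 kN·m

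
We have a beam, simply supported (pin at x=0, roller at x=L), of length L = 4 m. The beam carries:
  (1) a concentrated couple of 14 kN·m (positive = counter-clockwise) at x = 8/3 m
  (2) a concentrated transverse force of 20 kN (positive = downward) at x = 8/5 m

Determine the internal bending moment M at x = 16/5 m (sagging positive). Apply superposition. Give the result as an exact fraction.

Load 1 — applied couple M₀=14 kN·m at a=8/3 m (b=L-a=4/3):
  M_1 = M₀x/L - M₀  [x>a] = 14·(16/5)/4 - 14 = -14/5 kN·m
Load 2 — point force P=20 kN at a=8/5 m (b=L-a=12/5):
  M_2 = Pa(L-x)/L  [x>a] = 20·(8/5)·(4-(16/5))/4 = 32/5 kN·m
Superposition: M = Σ M_i = 18/5 kN·m ≈ 3.600000 kN·m

M(16/5) = 18/5 kN·m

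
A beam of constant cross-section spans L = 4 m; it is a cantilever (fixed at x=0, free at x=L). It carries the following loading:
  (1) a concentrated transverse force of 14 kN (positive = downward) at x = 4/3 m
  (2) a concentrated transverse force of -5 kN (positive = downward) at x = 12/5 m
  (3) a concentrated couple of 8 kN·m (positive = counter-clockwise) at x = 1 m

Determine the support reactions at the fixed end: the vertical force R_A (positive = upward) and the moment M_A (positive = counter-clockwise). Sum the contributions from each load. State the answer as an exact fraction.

R_A = 9 kN, M_A = -4/3 kN·m

Load 1 — point force P=14 kN at a=4/3 m (b=L-a=8/3):
  R_A = P = 14 kN
  M_A = Pa = 14·(4/3) = 56/3 kN·m
Load 2 — point force P=-5 kN at a=12/5 m (b=L-a=8/5):
  R_A = P = (-5) = -5 kN
  M_A = Pa = (-5)·(12/5) = -12 kN·m
Load 3 — applied couple M₀=8 kN·m at a=1 m (b=L-a=3):
  R_A = 0 kN
  M_A = -M₀ = -8 kN·m
Superposition: R_A = 9 kN, M_A = -4/3 kN·m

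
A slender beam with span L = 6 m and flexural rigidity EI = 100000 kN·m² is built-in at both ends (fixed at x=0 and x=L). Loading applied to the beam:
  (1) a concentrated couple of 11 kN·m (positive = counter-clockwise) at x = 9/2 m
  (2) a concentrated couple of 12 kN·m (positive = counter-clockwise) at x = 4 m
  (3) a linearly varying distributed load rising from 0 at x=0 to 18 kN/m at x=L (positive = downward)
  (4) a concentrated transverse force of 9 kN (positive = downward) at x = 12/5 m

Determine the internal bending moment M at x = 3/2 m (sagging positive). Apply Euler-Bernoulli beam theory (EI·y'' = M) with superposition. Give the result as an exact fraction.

M(3/2) = 6563/4000 kN·m

Load 1 — applied couple M₀=11 kN·m at a=9/2 m (b=L-a=3/2):
  M_1 = R_Ax - M_A  [x≤a] with R_A=33/16, M_A=55/16 = (33/16)·(3/2) - (55/16) = -11/32 kN·m
Load 2 — applied couple M₀=12 kN·m at a=4 m (b=L-a=2):
  M_2 = R_Ax - M_A  [x≤a] with R_A=8/3, M_A=4 = (8/3)·(3/2) - 4 = 0 kN·m
Load 3 — triangular load w₀=18 kN/m (0→w₀ over full span):
  M_3 = 3w₀Lx/20 - w₀L²/30 - w₀x³/(6L) = 3·18·6·(3/2)/20 - 18·6²/30 - 18·(3/2)³/(6·6) = 81/80 kN·m
Load 4 — point force P=9 kN at a=12/5 m (b=L-a=18/5):
  M_4 = Pb²(3a+b)x/L³ - Pab²/L²  [x≤a] = 9·(18/5)²·(3·(12/5)+(18/5))·(3/2)/6³ - 9·(12/5)·(18/5)²/6² = 243/250 kN·m
Superposition: M = Σ M_i = 6563/4000 kN·m ≈ 1.640750 kN·m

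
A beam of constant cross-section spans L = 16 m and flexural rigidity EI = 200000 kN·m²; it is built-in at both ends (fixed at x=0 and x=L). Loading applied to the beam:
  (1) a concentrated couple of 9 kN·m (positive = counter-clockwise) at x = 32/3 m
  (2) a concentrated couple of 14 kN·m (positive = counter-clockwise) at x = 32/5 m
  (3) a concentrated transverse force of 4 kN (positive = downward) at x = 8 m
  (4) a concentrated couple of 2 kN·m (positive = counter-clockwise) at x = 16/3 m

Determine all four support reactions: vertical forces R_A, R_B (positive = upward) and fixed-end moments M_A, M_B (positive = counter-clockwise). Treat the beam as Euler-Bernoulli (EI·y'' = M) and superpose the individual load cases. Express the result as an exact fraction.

Load 1 — applied couple M₀=9 kN·m at a=32/3 m (b=L-a=16/3):
  R_A = 6M₀ab/L³ = 6·9·(32/3)·(16/3)/16³ = 3/4 kN
  M_A = M₀b(2a-b)/L² = 9·(16/3)·(2·(32/3)-(16/3))/16² = 3 kN·m
  R_B = -6M₀ab/L³ = -6·9·(32/3)·(16/3)/16³ = -3/4 kN
  M_B = M₀a(2b-a)/L² = 9·(32/3)·(2·(16/3)-(32/3))/16² = 0 kN·m
Load 2 — applied couple M₀=14 kN·m at a=32/5 m (b=L-a=48/5):
  R_A = 6M₀ab/L³ = 6·14·(32/5)·(48/5)/16³ = 63/50 kN
  M_A = M₀b(2a-b)/L² = 14·(48/5)·(2·(32/5)-(48/5))/16² = 42/25 kN·m
  R_B = -6M₀ab/L³ = -6·14·(32/5)·(48/5)/16³ = -63/50 kN
  M_B = M₀a(2b-a)/L² = 14·(32/5)·(2·(48/5)-(32/5))/16² = 112/25 kN·m
Load 3 — point force P=4 kN at a=8 m (b=L-a=8):
  R_A = Pb²(3a+b)/L³ = 4·8²·(3·8+8)/16³ = 2 kN
  M_A = Pab²/L² = 4·8·8²/16² = 8 kN·m
  R_B = Pa²(a+3b)/L³ = 4·8²·(8+3·8)/16³ = 2 kN
  M_B = -Pa²b/L² = -4·8²·8/16² = -8 kN·m
Load 4 — applied couple M₀=2 kN·m at a=16/3 m (b=L-a=32/3):
  R_A = 6M₀ab/L³ = 6·2·(16/3)·(32/3)/16³ = 1/6 kN
  M_A = M₀b(2a-b)/L² = 2·(32/3)·(2·(16/3)-(32/3))/16² = 0 kN·m
  R_B = -6M₀ab/L³ = -6·2·(16/3)·(32/3)/16³ = -1/6 kN
  M_B = M₀a(2b-a)/L² = 2·(16/3)·(2·(32/3)-(16/3))/16² = 2/3 kN·m
Superposition: R_A = 1253/300 kN, M_A = 317/25 kN·m, R_B = -53/300 kN, M_B = -214/75 kN·m

R_A = 1253/300 kN, M_A = 317/25 kN·m, R_B = -53/300 kN, M_B = -214/75 kN·m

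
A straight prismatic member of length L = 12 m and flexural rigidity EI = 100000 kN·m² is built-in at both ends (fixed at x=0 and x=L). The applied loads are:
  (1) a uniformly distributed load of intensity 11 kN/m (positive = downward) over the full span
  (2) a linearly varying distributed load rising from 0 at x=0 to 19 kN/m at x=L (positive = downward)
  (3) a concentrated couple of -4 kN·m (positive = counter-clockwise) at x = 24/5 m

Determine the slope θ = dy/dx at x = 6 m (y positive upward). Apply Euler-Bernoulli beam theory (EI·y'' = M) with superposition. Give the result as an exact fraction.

Load 1 — uniform load w=11 kN/m over full span:
  θ_1 = -wx(L-x)(L-2x)/(12EI) = -11·6·(12-6)·(12-2·6)/(12·100000) = 0 rad
Load 2 — triangular load w₀=19 kN/m (0→w₀ over full span):
  θ_2 = -w₀(2x(L-x)(L-2x)(x+2L)+x²(L-x)²)/(120LEI) = -19·(2·6·(12-6)·(12-2·6)·(6+2·12)+6²·(12-6)²)/(120·12·100000) = -171/1000000 rad
Load 3 — applied couple M₀=-4 kN·m at a=24/5 m (b=L-a=36/5):
  θ_3 = (R_Ax²/2 - M_Ax - M₀(x-a))/EI  [x>a] with R_A=-12/25, M_A=-12/25 = ((-12/25)·6²/2 - (-12/25)·6 - (-4)·(6-(24/5)))/100000 = -3/312500 rad
Superposition: θ = Σ θ_i = -903/5000000 rad ≈ -0.000181 rad

θ(6) = -903/5000000 rad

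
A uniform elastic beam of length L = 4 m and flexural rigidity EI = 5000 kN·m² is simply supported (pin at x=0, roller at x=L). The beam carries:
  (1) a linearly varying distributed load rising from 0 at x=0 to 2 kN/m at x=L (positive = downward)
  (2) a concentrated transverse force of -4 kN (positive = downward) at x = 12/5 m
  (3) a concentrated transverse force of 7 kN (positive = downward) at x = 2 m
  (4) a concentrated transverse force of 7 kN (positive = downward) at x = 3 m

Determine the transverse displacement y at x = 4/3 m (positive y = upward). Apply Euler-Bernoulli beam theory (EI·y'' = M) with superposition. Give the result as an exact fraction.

Load 1 — triangular load w₀=2 kN/m (0→w₀ over full span):
  y_1 = -w₀x(7L⁴-10L²x²+3x⁴)/(360LEI) = -2·(4/3)·(7·4⁴-10·4²·(4/3)²+3·(4/3)⁴)/(360·4·5000) = -256/455625 m
Load 2 — point force P=-4 kN at a=12/5 m (b=L-a=8/5):
  y_2 = -Pbx(L²-b²-x²)/(6LEI)  [x≤a] = -(-4)·(8/5)·(4/3)·(4²-(8/5)²-(4/3)²)/(6·4·5000) = 5248/6328125 m
Load 3 — point force P=7 kN at a=2 m (b=L-a=2):
  y_3 = -Pbx(L²-b²-x²)/(6LEI)  [x≤a] = -7·2·(4/3)·(4²-2²-(4/3)²)/(6·4·5000) = -161/101250 m
Load 4 — point force P=7 kN at a=3 m (b=L-a=1):
  y_4 = -Pbx(L²-b²-x²)/(6LEI)  [x≤a] = -7·1·(4/3)·(4²-1²-(4/3)²)/(6·4·5000) = -833/810000 m
Superposition: y = Σ y_i = -2142413/911250000 m ≈ -0.002351 m

y(4/3) = -2142413/911250000 m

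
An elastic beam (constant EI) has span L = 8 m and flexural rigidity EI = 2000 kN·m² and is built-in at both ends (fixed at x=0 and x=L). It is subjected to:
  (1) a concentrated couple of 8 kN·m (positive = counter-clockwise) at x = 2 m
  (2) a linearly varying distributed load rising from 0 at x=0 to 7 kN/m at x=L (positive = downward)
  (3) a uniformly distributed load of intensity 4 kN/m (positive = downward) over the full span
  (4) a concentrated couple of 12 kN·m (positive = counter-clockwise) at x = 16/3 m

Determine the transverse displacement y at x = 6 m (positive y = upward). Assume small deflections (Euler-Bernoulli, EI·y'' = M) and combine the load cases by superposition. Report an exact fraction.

y(6) = -347/15000 m

Load 1 — applied couple M₀=8 kN·m at a=2 m (b=L-a=6):
  y_1 = (R_Ax³/6 - M_Ax²/2 - M₀(x-a)²/2)/EI  [x>a] with R_A=9/8, M_A=-3/2 = ((9/8)·6³/6 - (-3/2)·6²/2 - 8·(6-2)²/2)/2000 = 7/4000 m
Load 2 — triangular load w₀=7 kN/m (0→w₀ over full span):
  y_2 = -w₀x²(L-x)²(x+2L)/(120LEI) = -7·6²·(8-6)²·(6+2·8)/(120·8·2000) = -231/20000 m
Load 3 — uniform load w=4 kN/m over full span:
  y_3 = -wx²(L-x)²/(24EI) = -4·6²·(8-6)²/(24·2000) = -3/250 m
Load 4 — applied couple M₀=12 kN·m at a=16/3 m (b=L-a=8/3):
  y_4 = (R_Ax³/6 - M_Ax²/2 - M₀(x-a)²/2)/EI  [x>a] with R_A=2, M_A=4 = (2·6³/6 - 4·6²/2 - 12·(6-(16/3))²/2)/2000 = -1/750 m
Superposition: y = Σ y_i = -347/15000 m ≈ -0.023133 m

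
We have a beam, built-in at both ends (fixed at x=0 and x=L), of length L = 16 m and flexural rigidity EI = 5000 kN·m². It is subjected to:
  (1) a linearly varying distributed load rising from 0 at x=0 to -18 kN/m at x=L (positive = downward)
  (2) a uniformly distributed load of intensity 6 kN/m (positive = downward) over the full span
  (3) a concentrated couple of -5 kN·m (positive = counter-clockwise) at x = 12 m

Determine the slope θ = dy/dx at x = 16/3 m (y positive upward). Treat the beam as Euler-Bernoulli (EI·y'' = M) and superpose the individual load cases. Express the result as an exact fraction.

Load 1 — triangular load w₀=-18 kN/m (0→w₀ over full span):
  θ_1 = -w₀(2x(L-x)(L-2x)(x+2L)+x²(L-x)²)/(120LEI) = -(-18)·(2·(16/3)·(16-(16/3))·(16-2·(16/3))·((16/3)+2·16)+(16/3)²·(16-(16/3))²)/(120·16·5000) = 4096/84375 rad
Load 2 — uniform load w=6 kN/m over full span:
  θ_2 = -wx(L-x)(L-2x)/(12EI) = -6·(16/3)·(16-(16/3))·(16-2·(16/3))/(12·5000) = -512/16875 rad
Load 3 — applied couple M₀=-5 kN·m at a=12 m (b=L-a=4):
  θ_3 = (R_Ax²/2 - M_Ax)/EI  [x≤a] with R_A=-45/128, M_A=-25/16 = ((-45/128)·(16/3)²/2 - (-25/16)·(16/3))/5000 = 1/1500 rad
Superposition: θ = Σ θ_i = 2123/112500 rad ≈ 0.018871 rad

θ(16/3) = 2123/112500 rad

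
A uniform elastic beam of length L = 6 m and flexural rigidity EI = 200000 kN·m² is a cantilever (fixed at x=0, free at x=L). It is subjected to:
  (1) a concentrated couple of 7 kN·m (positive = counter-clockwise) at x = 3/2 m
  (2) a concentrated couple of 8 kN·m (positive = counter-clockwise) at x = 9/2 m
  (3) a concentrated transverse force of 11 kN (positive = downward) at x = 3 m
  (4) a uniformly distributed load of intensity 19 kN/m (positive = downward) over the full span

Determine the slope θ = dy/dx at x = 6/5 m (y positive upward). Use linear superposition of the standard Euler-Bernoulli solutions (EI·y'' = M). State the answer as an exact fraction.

θ(6/5) = -21717/12500000 rad

Load 1 — applied couple M₀=7 kN·m at a=3/2 m (b=L-a=9/2):
  θ_1 = M₀x/EI  [x≤a] = 7·(6/5)/200000 = 21/500000 rad
Load 2 — applied couple M₀=8 kN·m at a=9/2 m (b=L-a=3/2):
  θ_2 = M₀x/EI  [x≤a] = 8·(6/5)/200000 = 3/62500 rad
Load 3 — point force P=11 kN at a=3 m (b=L-a=3):
  θ_3 = -Px(2a-x)/(2EI)  [x≤a] = -11·(6/5)·(2·3-(6/5))/(2·200000) = -99/625000 rad
Load 4 — uniform load w=19 kN/m over full span:
  θ_4 = -wx(x²-3Lx+3L²)/(6EI) = -19·(6/5)·((6/5)²-3·6·(6/5)+3·6²)/(6·200000) = -10431/6250000 rad
Superposition: θ = Σ θ_i = -21717/12500000 rad ≈ -0.001737 rad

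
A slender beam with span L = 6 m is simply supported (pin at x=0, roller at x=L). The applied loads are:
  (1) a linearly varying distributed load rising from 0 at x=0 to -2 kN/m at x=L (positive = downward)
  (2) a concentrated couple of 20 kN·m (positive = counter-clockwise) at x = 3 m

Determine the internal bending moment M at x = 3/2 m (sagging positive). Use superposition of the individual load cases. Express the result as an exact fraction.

M(3/2) = 35/16 kN·m

Load 1 — triangular load w₀=-2 kN/m (0→w₀ over full span):
  M_1 = w₀Lx/6 - w₀x³/(6L) = (-2)·6·(3/2)/6 - (-2)·(3/2)³/(6·6) = -45/16 kN·m
Load 2 — applied couple M₀=20 kN·m at a=3 m (b=L-a=3):
  M_2 = M₀x/L  [x≤a] = 20·(3/2)/6 = 5 kN·m
Superposition: M = Σ M_i = 35/16 kN·m ≈ 2.187500 kN·m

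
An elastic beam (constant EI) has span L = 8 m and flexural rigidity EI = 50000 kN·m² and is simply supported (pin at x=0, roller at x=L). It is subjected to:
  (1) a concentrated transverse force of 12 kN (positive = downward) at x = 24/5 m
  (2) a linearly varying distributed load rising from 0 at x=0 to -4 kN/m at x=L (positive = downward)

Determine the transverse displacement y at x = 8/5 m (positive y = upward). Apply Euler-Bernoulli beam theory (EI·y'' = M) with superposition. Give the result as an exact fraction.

y(8/5) = -15872/146484375 m

Load 1 — point force P=12 kN at a=24/5 m (b=L-a=16/5):
  y_1 = -Pbx(L²-b²-x²)/(6LEI)  [x≤a] = -12·(16/5)·(8/5)·(8²-(16/5)²-(8/5)²)/(6·8·50000) = -512/390625 m
Load 2 — triangular load w₀=-4 kN/m (0→w₀ over full span):
  y_2 = -w₀x(7L⁴-10L²x²+3x⁴)/(360LEI) = -(-4)·(8/5)·(7·8⁴-10·8²·(8/5)²+3·(8/5)⁴)/(360·8·50000) = 176128/146484375 m
Superposition: y = Σ y_i = -15872/146484375 m ≈ -0.000108 m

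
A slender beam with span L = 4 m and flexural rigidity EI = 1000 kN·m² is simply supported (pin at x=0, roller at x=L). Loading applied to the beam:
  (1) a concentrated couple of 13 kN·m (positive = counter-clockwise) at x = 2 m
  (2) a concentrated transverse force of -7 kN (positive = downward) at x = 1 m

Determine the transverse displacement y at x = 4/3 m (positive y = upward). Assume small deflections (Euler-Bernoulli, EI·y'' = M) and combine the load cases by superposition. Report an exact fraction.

y(4/3) = 367/81000 m

Load 1 — applied couple M₀=13 kN·m at a=2 m (b=L-a=2):
  y_1 = (M₀x³/(6L)+C₁x)/EI  [x≤a] with C₁=M₀(3b²-L²)/(6L)=-13/6 = (13·(4/3)³/(6·4)+(-13/6)·(4/3))/1000 = -13/8100 m
Load 2 — point force P=-7 kN at a=1 m (b=L-a=3):
  y_2 = -Pa(L-x)(2Lx-a²-x²)/(6LEI)  [x>a] = -(-7)·1·(4-(4/3))·(2·4·(4/3)-1²-(4/3)²)/(6·4·1000) = 497/81000 m
Superposition: y = Σ y_i = 367/81000 m ≈ 0.004531 m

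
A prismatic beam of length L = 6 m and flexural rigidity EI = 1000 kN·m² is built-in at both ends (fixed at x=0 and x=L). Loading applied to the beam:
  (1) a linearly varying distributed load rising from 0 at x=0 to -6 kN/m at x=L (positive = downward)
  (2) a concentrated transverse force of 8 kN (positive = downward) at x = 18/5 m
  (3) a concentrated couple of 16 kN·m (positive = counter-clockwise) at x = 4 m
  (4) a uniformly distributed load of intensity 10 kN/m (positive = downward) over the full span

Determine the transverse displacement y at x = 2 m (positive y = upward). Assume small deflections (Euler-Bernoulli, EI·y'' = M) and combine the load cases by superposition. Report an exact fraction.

Load 1 — triangular load w₀=-6 kN/m (0→w₀ over full span):
  y_1 = -w₀x²(L-x)²(x+2L)/(120LEI) = -(-6)·2²·(6-2)²·(2+2·6)/(120·6·1000) = 14/1875 m
Load 2 — point force P=8 kN at a=18/5 m (b=L-a=12/5):
  y_2 = -Pb²x²(3aL-(3a+b)x)/(6L³EI)  [x≤a] = -8·(12/5)²·2²·(3·(18/5)·6-(3·(18/5)+(12/5))·2)/(6·6³·1000) = -256/46875 m
Load 3 — applied couple M₀=16 kN·m at a=4 m (b=L-a=2):
  y_3 = (R_Ax³/6 - M_Ax²/2)/EI  [x≤a] with R_A=32/9, M_A=16/3 = ((32/9)·2³/6 - (16/3)·2²/2)/1000 = -4/675 m
Load 4 — uniform load w=10 kN/m over full span:
  y_4 = -wx²(L-x)²/(24EI) = -10·2²·(6-2)²/(24·1000) = -2/75 m
Superposition: y = Σ y_i = -12904/421875 m ≈ -0.030587 m

y(2) = -12904/421875 m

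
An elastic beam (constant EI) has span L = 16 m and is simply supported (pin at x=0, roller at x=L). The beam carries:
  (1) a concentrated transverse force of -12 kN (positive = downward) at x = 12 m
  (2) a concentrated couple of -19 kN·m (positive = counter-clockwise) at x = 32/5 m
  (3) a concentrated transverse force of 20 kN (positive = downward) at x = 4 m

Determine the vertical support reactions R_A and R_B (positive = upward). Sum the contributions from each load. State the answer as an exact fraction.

R_A = 173/16 kN, R_B = -45/16 kN

Load 1 — point force P=-12 kN at a=12 m (b=L-a=4):
  R_A = Pb/L = (-12)·4/16 = -3 kN
  R_B = Pa/L = (-12)·12/16 = -9 kN
Load 2 — applied couple M₀=-19 kN·m at a=32/5 m (b=L-a=48/5):
  R_A = M₀/L = (-19)/16 = -19/16 kN
  R_B = -M₀/L = -(-19)/16 = 19/16 kN
Load 3 — point force P=20 kN at a=4 m (b=L-a=12):
  R_A = Pb/L = 20·12/16 = 15 kN
  R_B = Pa/L = 20·4/16 = 5 kN
Superposition: R_A = 173/16 kN, R_B = -45/16 kN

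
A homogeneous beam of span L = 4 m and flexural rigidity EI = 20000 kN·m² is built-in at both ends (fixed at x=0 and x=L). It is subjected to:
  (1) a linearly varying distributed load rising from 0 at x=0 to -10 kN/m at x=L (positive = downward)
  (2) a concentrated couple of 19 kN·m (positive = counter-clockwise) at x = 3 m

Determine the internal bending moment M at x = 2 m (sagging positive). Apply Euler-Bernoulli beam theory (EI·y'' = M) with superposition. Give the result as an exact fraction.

Load 1 — triangular load w₀=-10 kN/m (0→w₀ over full span):
  M_1 = 3w₀Lx/20 - w₀L²/30 - w₀x³/(6L) = 3·(-10)·4·2/20 - (-10)·4²/30 - (-10)·2³/(6·4) = -10/3 kN·m
Load 2 — applied couple M₀=19 kN·m at a=3 m (b=L-a=1):
  M_2 = R_Ax - M_A  [x≤a] with R_A=171/32, M_A=95/16 = (171/32)·2 - (95/16) = 19/4 kN·m
Superposition: M = Σ M_i = 17/12 kN·m ≈ 1.416667 kN·m

M(2) = 17/12 kN·m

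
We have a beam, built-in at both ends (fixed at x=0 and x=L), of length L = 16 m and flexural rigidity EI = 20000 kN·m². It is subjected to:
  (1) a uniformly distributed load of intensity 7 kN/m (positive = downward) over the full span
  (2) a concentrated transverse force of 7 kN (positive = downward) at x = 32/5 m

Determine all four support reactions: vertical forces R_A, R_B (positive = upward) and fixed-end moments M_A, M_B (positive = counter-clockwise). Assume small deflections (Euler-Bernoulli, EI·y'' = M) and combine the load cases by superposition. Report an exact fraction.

R_A = 7567/125 kN, M_A = 62048/375 kN·m, R_B = 7308/125 kN, M_B = -60032/375 kN·m

Load 1 — uniform load w=7 kN/m over full span:
  R_A = wL/2 = 7·16/2 = 56 kN
  M_A = wL²/12 = 7·16²/12 = 448/3 kN·m
  R_B = wL/2 = 7·16/2 = 56 kN
  M_B = -wL²/12 = -7·16²/12 = -448/3 kN·m
Load 2 — point force P=7 kN at a=32/5 m (b=L-a=48/5):
  R_A = Pb²(3a+b)/L³ = 7·(48/5)²·(3·(32/5)+(48/5))/16³ = 567/125 kN
  M_A = Pab²/L² = 7·(32/5)·(48/5)²/16² = 2016/125 kN·m
  R_B = Pa²(a+3b)/L³ = 7·(32/5)²·((32/5)+3·(48/5))/16³ = 308/125 kN
  M_B = -Pa²b/L² = -7·(32/5)²·(48/5)/16² = -1344/125 kN·m
Superposition: R_A = 7567/125 kN, M_A = 62048/375 kN·m, R_B = 7308/125 kN, M_B = -60032/375 kN·m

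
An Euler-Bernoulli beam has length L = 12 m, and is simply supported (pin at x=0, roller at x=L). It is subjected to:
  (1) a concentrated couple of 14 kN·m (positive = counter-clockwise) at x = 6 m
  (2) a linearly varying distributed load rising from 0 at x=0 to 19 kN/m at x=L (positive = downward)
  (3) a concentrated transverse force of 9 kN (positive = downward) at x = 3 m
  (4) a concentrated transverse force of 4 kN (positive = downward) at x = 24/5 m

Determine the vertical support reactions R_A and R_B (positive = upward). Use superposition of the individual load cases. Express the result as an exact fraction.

R_A = 2899/60 kN, R_B = 4721/60 kN

Load 1 — applied couple M₀=14 kN·m at a=6 m (b=L-a=6):
  R_A = M₀/L = 14/12 = 7/6 kN
  R_B = -M₀/L = -14/12 = -7/6 kN
Load 2 — triangular load w₀=19 kN/m (0→w₀ over full span):
  R_A = w₀L/6 = 19·12/6 = 38 kN
  R_B = w₀L/3 = 19·12/3 = 76 kN
Load 3 — point force P=9 kN at a=3 m (b=L-a=9):
  R_A = Pb/L = 9·9/12 = 27/4 kN
  R_B = Pa/L = 9·3/12 = 9/4 kN
Load 4 — point force P=4 kN at a=24/5 m (b=L-a=36/5):
  R_A = Pb/L = 4·(36/5)/12 = 12/5 kN
  R_B = Pa/L = 4·(24/5)/12 = 8/5 kN
Superposition: R_A = 2899/60 kN, R_B = 4721/60 kN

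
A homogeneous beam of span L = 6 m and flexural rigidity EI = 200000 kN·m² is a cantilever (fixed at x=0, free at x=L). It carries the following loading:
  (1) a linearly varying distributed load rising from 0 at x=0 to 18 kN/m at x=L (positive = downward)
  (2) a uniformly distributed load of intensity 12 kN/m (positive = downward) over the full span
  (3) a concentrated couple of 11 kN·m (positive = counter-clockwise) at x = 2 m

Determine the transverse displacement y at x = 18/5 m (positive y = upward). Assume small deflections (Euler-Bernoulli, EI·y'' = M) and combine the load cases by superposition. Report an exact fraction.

y(18/5) = -14542823/1562500000 m

Load 1 — triangular load w₀=18 kN/m (0→w₀ over full span):
  y_1 = (w₀Lx³/12-w₀L²x²/6-w₀x⁵/(120L))/EI = (18·6·(18/5)³/12-18·6²·(18/5)²/6-18·(18/5)⁵/(120·6))/200000 = -3886299/781250000 m
Load 2 — uniform load w=12 kN/m over full span:
  y_2 = -wx²(x²-4Lx+6L²)/(24EI) = -12·(18/5)²·((18/5)²-4·6·(18/5)+6·6²)/(24·200000) = -72171/15625000 m
Load 3 — applied couple M₀=11 kN·m at a=2 m (b=L-a=4):
  y_3 = M₀a(2x-a)/(2EI)  [x>a] = 11·2·(2·(18/5)-2)/(2·200000) = 143/500000 m
Superposition: y = Σ y_i = -14542823/1562500000 m ≈ -0.009307 m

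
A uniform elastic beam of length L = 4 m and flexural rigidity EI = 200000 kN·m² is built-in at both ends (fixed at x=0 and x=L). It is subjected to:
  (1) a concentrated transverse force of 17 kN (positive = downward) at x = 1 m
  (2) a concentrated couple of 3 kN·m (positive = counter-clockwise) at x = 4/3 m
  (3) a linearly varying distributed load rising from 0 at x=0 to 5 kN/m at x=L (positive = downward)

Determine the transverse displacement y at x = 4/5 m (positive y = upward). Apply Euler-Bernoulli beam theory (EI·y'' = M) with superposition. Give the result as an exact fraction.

Load 1 — point force P=17 kN at a=1 m (b=L-a=3):
  y_1 = -Pb²x²(3aL-(3a+b)x)/(6L³EI)  [x≤a] = -17·3²·(4/5)²·(3·1·4-(3·1+3)·(4/5))/(6·4³·200000) = -459/50000000 m
Load 2 — applied couple M₀=3 kN·m at a=4/3 m (b=L-a=8/3):
  y_2 = (R_Ax³/6 - M_Ax²/2)/EI  [x≤a] with R_A=1, M_A=0 = (1·(4/5)³/6 - 0·(4/5)²/2)/200000 = 1/2343750 m
Load 3 — triangular load w₀=5 kN/m (0→w₀ over full span):
  y_3 = -w₀x²(L-x)²(x+2L)/(120LEI) = -5·(4/5)²·(4-(4/5))²·((4/5)+2·4)/(120·4·200000) = -88/29296875 m
Superposition: y = Σ y_i = -44089/3750000000 m ≈ -0.000012 m

y(4/5) = -44089/3750000000 m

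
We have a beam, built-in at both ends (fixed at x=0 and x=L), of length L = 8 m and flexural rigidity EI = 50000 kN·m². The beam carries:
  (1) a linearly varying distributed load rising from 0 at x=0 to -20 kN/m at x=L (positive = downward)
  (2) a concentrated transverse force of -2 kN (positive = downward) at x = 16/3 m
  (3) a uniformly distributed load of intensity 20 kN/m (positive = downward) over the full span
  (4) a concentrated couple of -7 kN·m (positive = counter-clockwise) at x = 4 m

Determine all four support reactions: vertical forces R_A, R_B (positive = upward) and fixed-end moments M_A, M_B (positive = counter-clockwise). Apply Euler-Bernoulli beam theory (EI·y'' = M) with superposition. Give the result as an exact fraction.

R_A = 23401/432 kN, M_A = 6595/108 kN·m, R_B = 10295/432 kN, M_B = -4541/108 kN·m

Load 1 — triangular load w₀=-20 kN/m (0→w₀ over full span):
  R_A = 3w₀L/20 = 3·(-20)·8/20 = -24 kN
  M_A = w₀L²/30 = (-20)·8²/30 = -128/3 kN·m
  R_B = 7w₀L/20 = 7·(-20)·8/20 = -56 kN
  M_B = -w₀L²/20 = -(-20)·8²/20 = 64 kN·m
Load 2 — point force P=-2 kN at a=16/3 m (b=L-a=8/3):
  R_A = Pb²(3a+b)/L³ = (-2)·(8/3)²·(3·(16/3)+(8/3))/8³ = -14/27 kN
  M_A = Pab²/L² = (-2)·(16/3)·(8/3)²/8² = -32/27 kN·m
  R_B = Pa²(a+3b)/L³ = (-2)·(16/3)²·((16/3)+3·(8/3))/8³ = -40/27 kN
  M_B = -Pa²b/L² = -(-2)·(16/3)²·(8/3)/8² = 64/27 kN·m
Load 3 — uniform load w=20 kN/m over full span:
  R_A = wL/2 = 20·8/2 = 80 kN
  M_A = wL²/12 = 20·8²/12 = 320/3 kN·m
  R_B = wL/2 = 20·8/2 = 80 kN
  M_B = -wL²/12 = -20·8²/12 = -320/3 kN·m
Load 4 — applied couple M₀=-7 kN·m at a=4 m (b=L-a=4):
  R_A = 6M₀ab/L³ = 6·(-7)·4·4/8³ = -21/16 kN
  M_A = M₀b(2a-b)/L² = (-7)·4·(2·4-4)/8² = -7/4 kN·m
  R_B = -6M₀ab/L³ = -6·(-7)·4·4/8³ = 21/16 kN
  M_B = M₀a(2b-a)/L² = (-7)·4·(2·4-4)/8² = -7/4 kN·m
Superposition: R_A = 23401/432 kN, M_A = 6595/108 kN·m, R_B = 10295/432 kN, M_B = -4541/108 kN·m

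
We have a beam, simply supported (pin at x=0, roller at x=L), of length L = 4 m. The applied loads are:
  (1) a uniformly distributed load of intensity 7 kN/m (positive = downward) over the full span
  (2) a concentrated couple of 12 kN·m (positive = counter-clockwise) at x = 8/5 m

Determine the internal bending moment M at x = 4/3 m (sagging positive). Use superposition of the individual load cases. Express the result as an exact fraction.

M(4/3) = 148/9 kN·m

Load 1 — uniform load w=7 kN/m over full span:
  M_1 = wx(L-x)/2 = 7·(4/3)·(4-(4/3))/2 = 112/9 kN·m
Load 2 — applied couple M₀=12 kN·m at a=8/5 m (b=L-a=12/5):
  M_2 = M₀x/L  [x≤a] = 12·(4/3)/4 = 4 kN·m
Superposition: M = Σ M_i = 148/9 kN·m ≈ 16.444444 kN·m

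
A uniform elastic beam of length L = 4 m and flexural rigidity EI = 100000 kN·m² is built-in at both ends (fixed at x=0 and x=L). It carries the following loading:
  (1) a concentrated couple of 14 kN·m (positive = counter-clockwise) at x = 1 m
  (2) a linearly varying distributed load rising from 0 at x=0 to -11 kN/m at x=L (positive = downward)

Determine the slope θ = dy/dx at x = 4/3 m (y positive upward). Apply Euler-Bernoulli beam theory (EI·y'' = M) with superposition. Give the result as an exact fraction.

θ(4/3) = 5651/121500000 rad

Load 1 — applied couple M₀=14 kN·m at a=1 m (b=L-a=3):
  θ_1 = (R_Ax²/2 - M_Ax - M₀(x-a))/EI  [x>a] with R_A=63/16, M_A=-21/8 = ((63/16)·(4/3)²/2 - (-21/8)·(4/3) - 14·((4/3)-1))/100000 = 7/300000 rad
Load 2 — triangular load w₀=-11 kN/m (0→w₀ over full span):
  θ_2 = -w₀(2x(L-x)(L-2x)(x+2L)+x²(L-x)²)/(120LEI) = -(-11)·(2·(4/3)·(4-(4/3))·(4-2·(4/3))·((4/3)+2·4)+(4/3)²·(4-(4/3))²)/(120·4·100000) = 88/3796875 rad
Superposition: θ = Σ θ_i = 5651/121500000 rad ≈ 0.000047 rad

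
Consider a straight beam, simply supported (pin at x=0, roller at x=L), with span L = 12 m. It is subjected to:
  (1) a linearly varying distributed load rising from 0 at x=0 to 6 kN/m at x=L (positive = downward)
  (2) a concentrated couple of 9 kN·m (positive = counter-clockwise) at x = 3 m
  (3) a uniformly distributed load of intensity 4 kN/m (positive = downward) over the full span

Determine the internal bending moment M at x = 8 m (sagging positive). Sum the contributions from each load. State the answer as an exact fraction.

Load 1 — triangular load w₀=6 kN/m (0→w₀ over full span):
  M_1 = w₀Lx/6 - w₀x³/(6L) = 6·12·8/6 - 6·8³/(6·12) = 160/3 kN·m
Load 2 — applied couple M₀=9 kN·m at a=3 m (b=L-a=9):
  M_2 = M₀x/L - M₀  [x>a] = 9·8/12 - 9 = -3 kN·m
Load 3 — uniform load w=4 kN/m over full span:
  M_3 = wx(L-x)/2 = 4·8·(12-8)/2 = 64 kN·m
Superposition: M = Σ M_i = 343/3 kN·m ≈ 114.333333 kN·m

M(8) = 343/3 kN·m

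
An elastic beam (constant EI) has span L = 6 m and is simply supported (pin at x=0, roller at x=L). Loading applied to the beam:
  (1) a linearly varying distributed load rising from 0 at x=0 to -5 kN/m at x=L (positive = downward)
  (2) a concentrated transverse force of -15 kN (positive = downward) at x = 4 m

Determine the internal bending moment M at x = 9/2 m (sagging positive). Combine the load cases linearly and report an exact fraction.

Load 1 — triangular load w₀=-5 kN/m (0→w₀ over full span):
  M_1 = w₀Lx/6 - w₀x³/(6L) = (-5)·6·(9/2)/6 - (-5)·(9/2)³/(6·6) = -315/32 kN·m
Load 2 — point force P=-15 kN at a=4 m (b=L-a=2):
  M_2 = Pa(L-x)/L  [x>a] = (-15)·4·(6-(9/2))/6 = -15 kN·m
Superposition: M = Σ M_i = -795/32 kN·m ≈ -24.843750 kN·m

M(9/2) = -795/32 kN·m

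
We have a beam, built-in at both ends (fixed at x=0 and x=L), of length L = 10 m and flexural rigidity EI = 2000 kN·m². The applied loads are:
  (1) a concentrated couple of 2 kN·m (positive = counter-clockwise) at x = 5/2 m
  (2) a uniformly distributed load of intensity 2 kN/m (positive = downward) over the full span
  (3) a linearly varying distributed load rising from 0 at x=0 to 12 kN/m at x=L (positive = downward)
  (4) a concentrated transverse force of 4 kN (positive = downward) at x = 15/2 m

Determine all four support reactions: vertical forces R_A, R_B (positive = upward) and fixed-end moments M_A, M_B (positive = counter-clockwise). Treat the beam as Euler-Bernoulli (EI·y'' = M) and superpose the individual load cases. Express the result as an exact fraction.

Load 1 — applied couple M₀=2 kN·m at a=5/2 m (b=L-a=15/2):
  R_A = 6M₀ab/L³ = 6·2·(5/2)·(15/2)/10³ = 9/40 kN
  M_A = M₀b(2a-b)/L² = 2·(15/2)·(2·(5/2)-(15/2))/10² = -3/8 kN·m
  R_B = -6M₀ab/L³ = -6·2·(5/2)·(15/2)/10³ = -9/40 kN
  M_B = M₀a(2b-a)/L² = 2·(5/2)·(2·(15/2)-(5/2))/10² = 5/8 kN·m
Load 2 — uniform load w=2 kN/m over full span:
  R_A = wL/2 = 2·10/2 = 10 kN
  M_A = wL²/12 = 2·10²/12 = 50/3 kN·m
  R_B = wL/2 = 2·10/2 = 10 kN
  M_B = -wL²/12 = -2·10²/12 = -50/3 kN·m
Load 3 — triangular load w₀=12 kN/m (0→w₀ over full span):
  R_A = 3w₀L/20 = 3·12·10/20 = 18 kN
  M_A = w₀L²/30 = 12·10²/30 = 40 kN·m
  R_B = 7w₀L/20 = 7·12·10/20 = 42 kN
  M_B = -w₀L²/20 = -12·10²/20 = -60 kN·m
Load 4 — point force P=4 kN at a=15/2 m (b=L-a=5/2):
  R_A = Pb²(3a+b)/L³ = 4·(5/2)²·(3·(15/2)+(5/2))/10³ = 5/8 kN
  M_A = Pab²/L² = 4·(15/2)·(5/2)²/10² = 15/8 kN·m
  R_B = Pa²(a+3b)/L³ = 4·(15/2)²·((15/2)+3·(5/2))/10³ = 27/8 kN
  M_B = -Pa²b/L² = -4·(15/2)²·(5/2)/10² = -45/8 kN·m
Superposition: R_A = 577/20 kN, M_A = 349/6 kN·m, R_B = 1103/20 kN, M_B = -245/3 kN·m

R_A = 577/20 kN, M_A = 349/6 kN·m, R_B = 1103/20 kN, M_B = -245/3 kN·m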